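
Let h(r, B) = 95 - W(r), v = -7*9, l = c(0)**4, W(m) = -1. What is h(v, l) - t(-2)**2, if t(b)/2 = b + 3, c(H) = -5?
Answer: 92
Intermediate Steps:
t(b) = 6 + 2*b (t(b) = 2*(b + 3) = 2*(3 + b) = 6 + 2*b)
l = 625 (l = (-5)**4 = 625)
v = -63
h(r, B) = 96 (h(r, B) = 95 - 1*(-1) = 95 + 1 = 96)
h(v, l) - t(-2)**2 = 96 - (6 + 2*(-2))**2 = 96 - (6 - 4)**2 = 96 - 1*2**2 = 96 - 1*4 = 96 - 4 = 92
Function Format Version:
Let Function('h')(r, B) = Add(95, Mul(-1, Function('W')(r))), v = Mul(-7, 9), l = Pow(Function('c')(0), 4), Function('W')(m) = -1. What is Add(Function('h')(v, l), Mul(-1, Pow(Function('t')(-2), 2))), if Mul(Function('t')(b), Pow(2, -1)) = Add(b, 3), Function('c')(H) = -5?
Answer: 92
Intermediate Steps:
Function('t')(b) = Add(6, Mul(2, b)) (Function('t')(b) = Mul(2, Add(b, 3)) = Mul(2, Add(3, b)) = Add(6, Mul(2, b)))
l = 625 (l = Pow(-5, 4) = 625)
v = -63
Function('h')(r, B) = 96 (Function('h')(r, B) = Add(95, Mul(-1, -1)) = Add(95, 1) = 96)
Add(Function('h')(v, l), Mul(-1, Pow(Function('t')(-2), 2))) = Add(96, Mul(-1, Pow(Add(6, Mul(2, -2)), 2))) = Add(96, Mul(-1, Pow(Add(6, -4), 2))) = Add(96, Mul(-1, Pow(2, 2))) = Add(96, Mul(-1, 4)) = Add(96, -4) = 92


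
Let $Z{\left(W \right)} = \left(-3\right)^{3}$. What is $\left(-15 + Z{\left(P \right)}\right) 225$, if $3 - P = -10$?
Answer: $-9450$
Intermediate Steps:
$P = 13$ ($P = 3 - -10 = 3 + 10 = 13$)
$Z{\left(W \right)} = -27$
$\left(-15 + Z{\left(P \right)}\right) 225 = \left(-15 - 27\right) 225 = \left(-42\right) 225 = -9450$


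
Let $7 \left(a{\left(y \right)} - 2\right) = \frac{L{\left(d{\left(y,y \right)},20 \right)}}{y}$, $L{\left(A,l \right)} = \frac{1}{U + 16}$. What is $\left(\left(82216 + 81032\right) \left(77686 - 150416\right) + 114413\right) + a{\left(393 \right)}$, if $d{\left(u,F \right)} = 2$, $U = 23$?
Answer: $- \frac{1273832922623624}{107289} \approx -1.1873 \cdot 10^{10}$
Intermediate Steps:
$L{\left(A,l \right)} = \frac{1}{39}$ ($L{\left(A,l \right)} = \frac{1}{23 + 16} = \frac{1}{39}$)
$a{\left(y \right)} = 2 + \frac{1}{273 y}$ ($a{\left(y \right)} = 2 + \frac{\frac{1}{39} \frac{1}{y}}{7} = 2 + \frac{1}{273 y}$)
$\left(\left(82216 + 81032\right) \left(77686 - 150416\right) + 114413\right) + a{\left(393 \right)} = \left(\left(82216 + 81032\right) \left(77686 - 150416\right) + 114413\right) + \left(2 + \frac{1}{273 \cdot 393}\right) = \left(163248 \left(-72730\right) + 114413\right) + \left(2 + \frac{1}{273} \cdot \frac{1}{393}\right) = \left(-11873027040 + 114413\right) + \left(2 + \frac{1}{107289}\right) = -11872912627 + \frac{214579}{107289} = - \frac{1273832922623624}{107289}$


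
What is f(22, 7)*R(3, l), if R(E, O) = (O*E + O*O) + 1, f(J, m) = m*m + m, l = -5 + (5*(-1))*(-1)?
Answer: 56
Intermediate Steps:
l = 0 (l = -5 - 5*(-1) = -5 + 5 = 0)
f(J, m) = m + m**2 (f(J, m) = m**2 + m = m + m**2)
R(E, O) = 1 + O**2 + E*O (R(E, O) = (E*O + O**2) + 1 = (O**2 + E*O) + 1 = 1 + O**2 + E*O)
f(22, 7)*R(3, l) = (7*(1 + 7))*(1 + 0**2 + 3*0) = (7*8)*(1 + 0 + 0) = 56*1 = 56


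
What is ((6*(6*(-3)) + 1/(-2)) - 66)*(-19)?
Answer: 6631/2 ≈ 3315.5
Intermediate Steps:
((6*(6*(-3)) + 1/(-2)) - 66)*(-19) = ((6*(-18) - 1/2) - 66)*(-19) = ((-108 - 1/2) - 66)*(-19) = (-217/2 - 66)*(-19) = -349/2*(-19) = 6631/2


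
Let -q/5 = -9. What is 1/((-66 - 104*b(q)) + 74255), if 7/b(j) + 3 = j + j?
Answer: 87/6453715 ≈ 1.3481e-5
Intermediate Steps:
q = 45 (q = -5*(-9) = 45)
b(j) = 7/(-3 + 2*j) (b(j) = 7/(-3 + (j + j)) = 7/(-3 + 2*j))
1/((-66 - 104*b(q)) + 74255) = 1/((-66 - 728/(-3 + 2*45)) + 74255) = 1/((-66 - 728/(-3 + 90)) + 74255) = 1/((-66 - 728/87) + 74255) = 1/(-6470/87 + 74255) = 1/(6453715/87) = 87/6453715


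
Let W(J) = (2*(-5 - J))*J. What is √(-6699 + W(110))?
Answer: I*√31999 ≈ 178.88*I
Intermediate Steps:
W(J) = J*(-10 - 2*J) (W(J) = (-10 - 2*J)*J = J*(-10 - 2*J))
√(-6699 + W(110)) = √(-6699 - 2*110*(5 + 110)) = √(-6699 - 2*110*115) = √(-6699 - 25300) = √(-31999) = I*√31999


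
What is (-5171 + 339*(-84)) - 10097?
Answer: -43744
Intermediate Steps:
(-5171 + 339*(-84)) - 10097 = (-5171 - 28476) - 10097 = -33647 - 10097 = -43744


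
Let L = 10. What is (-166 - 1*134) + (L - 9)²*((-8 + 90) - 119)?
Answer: -337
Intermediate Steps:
(-166 - 1*134) + (L - 9)²*((-8 + 90) - 119) = (-166 - 1*134) + (10 - 9)²*((-8 + 90) - 119) = (-166 - 134) + 1²*(82 - 119) = -300 + 1*(-37) = -300 - 37 = -337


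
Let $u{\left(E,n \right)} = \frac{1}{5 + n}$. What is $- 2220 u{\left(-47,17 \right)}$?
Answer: $- \frac{1110}{11} \approx -100.91$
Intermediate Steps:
$- 2220 u{\left(-47,17 \right)} = - \frac{2220}{5 + 17} = - \frac{2220}{22} = \left(-2220\right) \frac{1}{22} = - \frac{1110}{11}$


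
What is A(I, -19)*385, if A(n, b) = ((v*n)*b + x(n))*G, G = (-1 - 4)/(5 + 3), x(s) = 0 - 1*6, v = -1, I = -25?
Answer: 925925/8 ≈ 1.1574e+5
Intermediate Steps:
x(s) = -6 (x(s) = 0 - 6 = -6)
G = -5/8 ≈ -0.62500
A(n, b) = 15/4 + 5*b*n/8 (A(n, b) = ((-n)*b - 6)*(-5/8) = (-b*n - 6)*(-5/8) = (-6 - b*n)*(-5/8) = 15/4 + 5*b*n/8)
A(I, -19)*385 = (15/4 + (5/8)*(-19)*(-25))*385 = (15/4 + 2375/8)*385 = (2405/8)*385 = 925925/8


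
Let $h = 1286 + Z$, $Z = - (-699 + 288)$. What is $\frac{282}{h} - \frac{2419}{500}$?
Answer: $- \frac{3964043}{848500} \approx -4.6718$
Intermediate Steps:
$Z = 411$ ($Z = \left(-1\right) \left(-411\right) = 411$)
$h = 1697$ ($h = 1286 + 411 = 1697$)
$\frac{282}{h} - \frac{2419}{500} = \frac{282}{1697} - \frac{2419}{500} = - \frac{3964043}{848500}$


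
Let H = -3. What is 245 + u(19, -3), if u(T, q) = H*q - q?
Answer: 257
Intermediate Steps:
u(T, q) = -4*q (u(T, q) = -3*q - q = -4*q)
245 + u(19, -3) = 245 - 4*(-3) = 245 + 12 = 257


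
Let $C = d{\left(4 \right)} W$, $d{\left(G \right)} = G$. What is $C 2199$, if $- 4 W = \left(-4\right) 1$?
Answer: $8796$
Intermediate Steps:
$W = 1$ ($W = - \frac{\left(-4\right) 1}{4} = \left(- \frac{1}{4}\right) \left(-4\right) = 1$)
$C = 4$ ($C = 4 \cdot 1 = 4$)
$C 2199 = 4 \cdot 2199 = 8796$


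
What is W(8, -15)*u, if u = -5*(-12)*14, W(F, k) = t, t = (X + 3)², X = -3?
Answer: 0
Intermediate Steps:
t = 0 (t = (-3 + 3)² = 0² = 0)
W(F, k) = 0
u = 840 (u = 60*14 = 840)
W(8, -15)*u = 0*840 = 0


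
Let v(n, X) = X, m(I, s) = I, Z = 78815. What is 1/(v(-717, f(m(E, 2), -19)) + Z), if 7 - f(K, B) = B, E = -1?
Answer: 1/78841 ≈ 1.2684e-5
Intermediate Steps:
f(K, B) = 7 - B
1/(v(-717, f(m(E, 2), -19)) + Z) = 1/((7 - 1*(-19)) + 78815) = 1/((7 + 19) + 78815) = 1/(26 + 78815) = 1/78841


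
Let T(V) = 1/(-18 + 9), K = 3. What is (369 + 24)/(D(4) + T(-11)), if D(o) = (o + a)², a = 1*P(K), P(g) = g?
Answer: 3537/440 ≈ 8.0386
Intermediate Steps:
a = 3 (a = 1*3 = 3)
T(V) = -⅑ (T(V) = 1/(-9) = -⅑)
D(o) = (3 + o)² (D(o) = (o + 3)² = (3 + o)²)
(369 + 24)/(D(4) + T(-11)) = (369 + 24)/((3 + 4)² - ⅑) = 393/(7² - ⅑) = 393/(49 - ⅑) = 393/(440/9) = 393*(9/440) = 3537/440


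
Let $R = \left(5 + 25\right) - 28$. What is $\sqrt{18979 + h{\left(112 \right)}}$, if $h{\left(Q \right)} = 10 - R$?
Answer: $\sqrt{18987} \approx 137.79$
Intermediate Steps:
$R = 2$ ($R = 30 - 28 = 2$)
$h{\left(Q \right)} = 8$ ($h{\left(Q \right)} = 10 - 2 = 8$)
$\sqrt{18979 + h{\left(112 \right)}} = \sqrt{18979 + 8} = \sqrt{18987}$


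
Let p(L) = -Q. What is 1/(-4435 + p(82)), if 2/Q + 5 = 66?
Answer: -61/270537 ≈ -0.00022548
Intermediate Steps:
Q = 2/61 (Q = 2/(-5 + 66) = 2/61 ≈ 0.032787)
p(L) = -2/61 (p(L) = -1*2/61 = -2/61)
1/(-4435 + p(82)) = 1/(-4435 - 2/61) = 1/(-270537/61) = -61/270537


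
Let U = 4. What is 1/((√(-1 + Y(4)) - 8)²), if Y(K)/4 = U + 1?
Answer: (8 - √19)⁻² ≈ 0.075428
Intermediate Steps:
Y(K) = 20 (Y(K) = 4*(4 + 1) = 4*5 = 20)
1/((√(-1 + Y(4)) - 8)²) = 1/((√(-1 + 20) - 8)²) = 1/((√19 - 8)²) = 1/((-8 + √19)²) = (-8 + √19)⁻²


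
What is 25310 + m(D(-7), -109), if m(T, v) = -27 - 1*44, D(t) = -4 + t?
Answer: 25239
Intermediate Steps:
m(T, v) = -71 (m(T, v) = -27 - 44 = -71)
25310 + m(D(-7), -109) = 25310 - 71 = 25239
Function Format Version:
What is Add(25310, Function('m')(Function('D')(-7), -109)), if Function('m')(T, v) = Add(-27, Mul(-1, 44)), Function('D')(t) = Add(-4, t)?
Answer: 25239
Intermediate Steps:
Function('m')(T, v) = -71 (Function('m')(T, v) = Add(-27, -44) = -71)
Add(25310, Function('m')(Function('D')(-7), -109)) = Add(25310, -71) = 25239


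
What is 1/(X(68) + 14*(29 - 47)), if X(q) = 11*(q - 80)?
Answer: -1/384 ≈ -0.0026042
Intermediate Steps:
X(q) = -880 + 11*q (X(q) = 11*(-80 + q) = -880 + 11*q)
1/(X(68) + 14*(29 - 47)) = 1/((-880 + 11*68) + 14*(29 - 47)) = 1/((-880 + 748) + 14*(-18)) = 1/(-132 - 252) = 1/(-384) = -1/384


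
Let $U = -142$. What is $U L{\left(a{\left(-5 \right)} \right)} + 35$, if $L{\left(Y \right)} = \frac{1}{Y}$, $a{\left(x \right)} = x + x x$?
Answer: $\frac{279}{10} \approx 27.9$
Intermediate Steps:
$a{\left(x \right)} = x + x^{2}$
$U L{\left(a{\left(-5 \right)} \right)} + 35 = - \frac{142}{\left(-5\right) \left(1 - 5\right)} + 35 = - \frac{142}{\left(-5\right) \left(-4\right)} + 35 = - \frac{142}{20} + 35 = \left(-142\right) \frac{1}{20} + 35 = - \frac{71}{10} + 35 = \frac{279}{10}$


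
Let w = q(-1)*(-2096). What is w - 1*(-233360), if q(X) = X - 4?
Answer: 243840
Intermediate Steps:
q(X) = -4 + X
w = 10480 (w = (-4 - 1)*(-2096) = -5*(-2096) = 10480)
w - 1*(-233360) = 10480 - 1*(-233360) = 10480 + 233360 = 243840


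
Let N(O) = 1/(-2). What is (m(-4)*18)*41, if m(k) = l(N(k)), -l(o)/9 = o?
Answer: 3321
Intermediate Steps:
N(O) = -½
l(o) = -9*o
m(k) = 9/2 (m(k) = -9*(-½) = 9/2)
(m(-4)*18)*41 = ((9/2)*18)*41 = 81*41 = 3321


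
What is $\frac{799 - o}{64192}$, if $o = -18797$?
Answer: $\frac{4899}{16048} \approx 0.30527$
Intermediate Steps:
$\frac{799 - o}{64192} = \frac{799 - -18797}{64192} = \left(799 + 18797\right) \frac{1}{64192} = 19596 \cdot \frac{1}{64192} = \frac{4899}{16048}$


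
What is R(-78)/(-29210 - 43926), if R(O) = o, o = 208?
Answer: -13/4571 ≈ -0.0028440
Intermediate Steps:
R(O) = 208
R(-78)/(-29210 - 43926) = 208/(-29210 - 43926) = 208/(-73136) = 208*(-1/73136) = -13/4571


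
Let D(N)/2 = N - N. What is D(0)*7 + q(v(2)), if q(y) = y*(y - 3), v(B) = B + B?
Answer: 4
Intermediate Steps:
v(B) = 2*B
q(y) = y*(-3 + y)
D(N) = 0 (D(N) = 2*(N - N) = 2*0 = 0)
D(0)*7 + q(v(2)) = 0*7 + (2*2)*(-3 + 2*2) = 0 + 4*(-3 + 4) = 0 + 4*1 = 0 + 4 = 4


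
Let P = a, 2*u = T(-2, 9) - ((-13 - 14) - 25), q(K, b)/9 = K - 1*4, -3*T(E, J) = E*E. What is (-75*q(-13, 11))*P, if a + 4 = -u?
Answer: -336600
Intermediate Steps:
T(E, J) = -E**2/3 (T(E, J) = -E*E/3 = -E**2/3)
q(K, b) = -36 + 9*K (q(K, b) = 9*(K - 1*4) = 9*(K - 4) = 9*(-4 + K) = -36 + 9*K)
u = 76/3 (u = (-1/3*(-2)**2 - ((-13 - 14) - 25))/2 = (-1/3*4 - (-27 - 25))/2 = (-4/3 - 1*(-52))/2 = (-4/3 + 52)/2 = (1/2)*(152/3) = 76/3 ≈ 25.333)
a = -88/3 (a = -4 - 1*76/3 = -4 - 76/3 = -88/3 ≈ -29.333)
P = -88/3 ≈ -29.333
(-75*q(-13, 11))*P = -75*(-36 + 9*(-13))*(-88/3) = -75*(-36 - 117)*(-88/3) = -75*(-153)*(-88/3) = 11475*(-88/3) = -336600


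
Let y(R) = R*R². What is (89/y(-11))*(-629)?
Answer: 55981/1331 ≈ 42.059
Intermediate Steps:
y(R) = R³
(89/y(-11))*(-629) = (89/((-11)³))*(-629) = (89/(-1331))*(-629) = (89*(-1/1331))*(-629) = -89/1331*(-629) = 55981/1331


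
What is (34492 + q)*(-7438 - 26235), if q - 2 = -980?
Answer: -1128516922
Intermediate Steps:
q = -978 (q = 2 - 980 = -978)
(34492 + q)*(-7438 - 26235) = (34492 - 978)*(-7438 - 26235) = 33514*(-33673) = -1128516922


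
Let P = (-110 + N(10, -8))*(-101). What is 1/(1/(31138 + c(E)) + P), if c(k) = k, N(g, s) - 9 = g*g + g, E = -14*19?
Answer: -30872/28062647 ≈ -0.0011001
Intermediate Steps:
E = -266
N(g, s) = 9 + g + g² (N(g, s) = 9 + (g*g + g) = 9 + (g² + g) = 9 + (g + g²) = 9 + g + g²)
P = -909 (P = (-110 + (9 + 10 + 10²))*(-101) = (-110 + (9 + 10 + 100))*(-101) = (-110 + 119)*(-101) = 9*(-101) = -909)
1/(1/(31138 + c(E)) + P) = 1/(1/(31138 - 266) - 909) = 1/(1/30872 - 909) = 1/(-28062647/30872) = -30872/28062647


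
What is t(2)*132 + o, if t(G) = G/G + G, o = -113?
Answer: 283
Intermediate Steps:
t(G) = 1 + G
t(2)*132 + o = (1 + 2)*132 - 113 = 3*132 - 113 = 396 - 113 = 283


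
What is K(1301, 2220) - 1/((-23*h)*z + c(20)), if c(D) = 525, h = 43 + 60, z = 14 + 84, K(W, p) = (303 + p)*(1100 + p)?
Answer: 1940274901321/231637 ≈ 8.3764e+6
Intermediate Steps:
z = 98
h = 103
K(1301, 2220) - 1/((-23*h)*z + c(20)) = (333300 + 2220² + 1403*2220) - 1/(-23*103*98 + 525) = (333300 + 4928400 + 3114660) - 1/(-2369*98 + 525) = 8376360 - 1/(-232162 + 525) = 8376360 - 1/(-231637) = 8376360 - 1*(-1/231637) = 8376360 + 1/231637 = 1940274901321/231637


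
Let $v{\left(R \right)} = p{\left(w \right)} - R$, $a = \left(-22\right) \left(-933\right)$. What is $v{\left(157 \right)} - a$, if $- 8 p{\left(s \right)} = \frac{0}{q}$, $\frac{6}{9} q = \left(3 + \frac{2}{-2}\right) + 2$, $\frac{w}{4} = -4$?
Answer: $-20683$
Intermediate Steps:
$w = -16$ ($w = 4 \left(-4\right) = -16$)
$a = 20526$
$q = 6$ ($q = \frac{3 \left(\left(3 + \frac{2}{-2}\right) + 2\right)}{2} = \frac{3 \left(\left(3 + 2 \left(- \frac{1}{2}\right)\right) + 2\right)}{2} = \frac{3 \left(\left(3 - 1\right) + 2\right)}{2} = \frac{3 \left(2 + 2\right)}{2} = \frac{3}{2} \cdot 4 = 6$)
$p{\left(s \right)} = 0$ ($p{\left(s \right)} = - \frac{0 \cdot \frac{1}{6}}{8} = \left(- \frac{1}{8}\right) 0 = 0$)
$v{\left(R \right)} = - R$ ($v{\left(R \right)} = 0 - R = - R$)
$v{\left(157 \right)} - a = \left(-1\right) 157 - 20526 = -157 - 20526 = -20683$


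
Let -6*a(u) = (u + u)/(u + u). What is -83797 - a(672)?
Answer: -502781/6 ≈ -83797.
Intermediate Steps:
a(u) = -⅙ (a(u) = -(u + u)/(6*(u + u)) = -2*u/(6*(2*u)) = -2*u*1/(2*u)/6 = -⅙*1 = -⅙)
-83797 - a(672) = -83797 - 1*(-⅙) = -83797 + ⅙ = -502781/6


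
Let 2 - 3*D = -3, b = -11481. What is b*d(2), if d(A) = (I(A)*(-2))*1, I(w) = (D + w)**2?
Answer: 926134/3 ≈ 3.0871e+5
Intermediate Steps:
D = 5/3 (D = 2/3 - 1/3*(-3) = 2/3 + 1 = 5/3 ≈ 1.6667)
I(w) = (5/3 + w)**2
d(A) = -2*(5 + 3*A)**2/9 (d(A) = (((5 + 3*A)**2/9)*(-2))*1 = -2*(5 + 3*A)**2/9*1 = -2*(5 + 3*A)**2/9)
b*d(2) = -(-7654)*(5 + 3*2)**2/3 = -(-7654)*(5 + 6)**2/3 = -(-7654)*11**2/3 = -(-7654)*121/3 = -11481*(-242/9) = 926134/3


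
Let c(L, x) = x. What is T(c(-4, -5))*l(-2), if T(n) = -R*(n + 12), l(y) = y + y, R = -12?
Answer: -336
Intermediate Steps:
l(y) = 2*y
T(n) = 144 + 12*n (T(n) = -(-12)*(n + 12) = -(-12)*(12 + n) = -(-144 - 12*n) = 144 + 12*n)
T(c(-4, -5))*l(-2) = (144 + 12*(-5))*(2*(-2)) = (144 - 60)*(-4) = 84*(-4) = -336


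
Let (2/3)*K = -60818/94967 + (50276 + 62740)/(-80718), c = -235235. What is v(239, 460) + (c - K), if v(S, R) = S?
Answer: -300224876146347/1277591051 ≈ -2.3499e+5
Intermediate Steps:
K = -3910474449/1277591051 (K = 3*(-60818/94967 + (50276 + 62740)/(-80718))/2 = 3*(-60818*1/94967 + 113016*(-1/80718))/2 = 3*(-60818/94967 - 18836/13453)/2 = (3/2)*(-2606982966/1277591051) = -3910474449/1277591051 ≈ -3.0608)
v(239, 460) + (c - K) = 239 + (-235235 - 1*(-3910474449/1277591051)) = 239 + (-235235 + 3910474449/1277591051) = 239 - 300530220407536/1277591051 = -300224876146347/1277591051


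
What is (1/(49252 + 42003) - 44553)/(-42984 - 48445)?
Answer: 4065684014/8343353395 ≈ 0.48730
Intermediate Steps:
(1/(49252 + 42003) - 44553)/(-42984 - 48445) = (1/91255 - 44553)/(-91429) = (1/91255 - 44553)*(-1/91429) = -4065684014/91255*(-1/91429) = 4065684014/8343353395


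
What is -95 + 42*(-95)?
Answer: -4085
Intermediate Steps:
-95 + 42*(-95) = -95 - 3990 = -4085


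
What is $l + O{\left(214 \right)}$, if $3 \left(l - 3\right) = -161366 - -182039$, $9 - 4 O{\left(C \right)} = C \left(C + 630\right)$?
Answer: $- \frac{153031}{4} \approx -38258.0$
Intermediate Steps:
$O{\left(C \right)} = \frac{9}{4} - \frac{C \left(630 + C\right)}{4}$ ($O{\left(C \right)} = \frac{9}{4} - \frac{C \left(C + 630\right)}{4} = \frac{9}{4} - \frac{C \left(630 + C\right)}{4}$)
$l = 6894$ ($l = 3 + \frac{-161366 - -182039}{3} = 3 + \frac{-161366 + 182039}{3} = 3 + \frac{1}{3} \cdot 20673 = 3 + 6891 = 6894$)
$l + O{\left(214 \right)} = 6894 - \left(\frac{134811}{4} + 11449\right) = 6894 - \frac{180607}{4} = - \frac{153031}{4}$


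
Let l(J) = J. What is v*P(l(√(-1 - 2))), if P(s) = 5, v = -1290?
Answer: -6450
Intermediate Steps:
v*P(l(√(-1 - 2))) = -1290*5 = -6450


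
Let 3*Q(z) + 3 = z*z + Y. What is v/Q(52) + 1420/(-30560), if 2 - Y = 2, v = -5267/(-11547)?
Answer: -730078603/15885315672 ≈ -0.045959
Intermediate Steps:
v = 5267/11547 (v = -5267*(-1/11547) = 5267/11547 ≈ 0.45614)
Y = 0 (Y = 2 - 1*2 = 2 - 2 = 0)
Q(z) = -1 + z²/3 (Q(z) = -1 + (z*z + 0)/3 = -1 + (z² + 0)/3 = -1 + z²/3)
v/Q(52) + 1420/(-30560) = 5267/(11547*(-1 + (⅓)*52²)) + 1420/(-30560) = 5267/(11547*(-1 + (⅓)*2704)) + 1420*(-1/30560) = 5267/(11547*(-1 + 2704/3)) - 71/1528 = 5267/(11547*(2701/3)) - 71/1528 = (5267/11547)*(3/2701) - 71/1528 = 5267/10396149 - 71/1528 = -730078603/15885315672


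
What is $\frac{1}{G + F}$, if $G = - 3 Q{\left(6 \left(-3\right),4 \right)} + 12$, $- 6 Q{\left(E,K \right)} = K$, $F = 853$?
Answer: $\frac{1}{867} \approx 0.0011534$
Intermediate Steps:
$Q{\left(E,K \right)} = - \frac{K}{6}$
$G = 14$ ($G = - 3 \left(\left(- \frac{1}{6}\right) 4\right) + 12 = \left(-3\right) \left(- \frac{2}{3}\right) + 12 = 2 + 12 = 14$)
$\frac{1}{G + F} = \frac{1}{14 + 853} = \frac{1}{867}$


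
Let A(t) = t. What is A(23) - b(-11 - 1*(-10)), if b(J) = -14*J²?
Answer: 37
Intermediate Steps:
A(23) - b(-11 - 1*(-10)) = 23 - (-14)*(-11 - 1*(-10))² = 23 - (-14)*(-11 + 10)² = 23 - (-14)*(-1)² = 23 - (-14) = 23 - 1*(-14) = 23 + 14 = 37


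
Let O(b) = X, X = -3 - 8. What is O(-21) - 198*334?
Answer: -66143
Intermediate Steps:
X = -11
O(b) = -11
O(-21) - 198*334 = -11 - 198*334 = -11 - 66132 = -66143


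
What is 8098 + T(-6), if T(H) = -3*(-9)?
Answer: 8125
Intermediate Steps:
T(H) = 27
8098 + T(-6) = 8098 + 27 = 8125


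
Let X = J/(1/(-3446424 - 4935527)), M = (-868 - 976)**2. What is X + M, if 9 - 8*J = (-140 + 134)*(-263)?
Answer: 13178483807/8 ≈ 1.6473e+9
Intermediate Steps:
J = -1569/8 (J = 9/8 - (-140 + 134)*(-263)/8 = 9/8 - (-3)*(-263)/4 = 9/8 - 1/8*1578 = 9/8 - 789/4 = -1569/8 ≈ -196.13)
M = 3400336 (M = (-1844)**2 = 3400336)
X = 13151281119/8 (X = -1569/(8*(1/(-3446424 - 4935527))) = -1569/(8*(1/(-8381951))) = -1569/(8*(-1/8381951)) = -1569/8*(-8381951) = 13151281119/8 ≈ 1.6439e+9)
X + M = 13151281119/8 + 3400336 = 13178483807/8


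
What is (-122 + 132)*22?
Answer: 220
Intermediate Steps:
(-122 + 132)*22 = 10*22 = 220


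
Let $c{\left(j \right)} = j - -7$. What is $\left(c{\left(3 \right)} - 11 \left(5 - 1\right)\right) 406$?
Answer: $-13804$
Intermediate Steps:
$c{\left(j \right)} = 7 + j$ ($c{\left(j \right)} = j + 7 = 7 + j$)
$\left(c{\left(3 \right)} - 11 \left(5 - 1\right)\right) 406 = \left(\left(7 + 3\right) - 11 \left(5 - 1\right)\right) 406 = \left(10 - 44\right) 406 = \left(-34\right) 406 = -13804$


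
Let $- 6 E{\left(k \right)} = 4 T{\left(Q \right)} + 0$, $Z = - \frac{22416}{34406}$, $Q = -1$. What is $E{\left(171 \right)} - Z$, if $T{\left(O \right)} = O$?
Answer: $\frac{68030}{51609} \approx 1.3182$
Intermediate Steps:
$Z = - \frac{11208}{17203}$ ($Z = \left(-22416\right) \frac{1}{34406} = - \frac{11208}{17203} \approx -0.65151$)
$E{\left(k \right)} = \frac{2}{3}$ ($E{\left(k \right)} = - \frac{4 \left(-1\right) + 0}{6} = - \frac{-4 + 0}{6} = \left(- \frac{1}{6}\right) \left(-4\right) = \frac{2}{3}$)
$E{\left(171 \right)} - Z = \frac{2}{3} - - \frac{11208}{17203} = \frac{2}{3} + \frac{11208}{17203} = \frac{68030}{51609}$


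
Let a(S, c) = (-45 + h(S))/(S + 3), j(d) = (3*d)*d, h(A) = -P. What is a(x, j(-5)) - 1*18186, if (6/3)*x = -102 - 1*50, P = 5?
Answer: -1327528/73 ≈ -18185.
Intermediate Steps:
h(A) = -5 (h(A) = -1*5 = -5)
x = -76 (x = (-102 - 1*50)/2 = (-102 - 50)/2 = (½)*(-152) = -76)
j(d) = 3*d²
a(S, c) = -50/(3 + S) (a(S, c) = (-45 - 5)/(S + 3) = -50/(3 + S))
a(x, j(-5)) - 1*18186 = -50/(3 - 76) - 1*18186 = -50/(-73) - 18186 = -50*(-1/73) - 18186 = 50/73 - 18186 = -1327528/73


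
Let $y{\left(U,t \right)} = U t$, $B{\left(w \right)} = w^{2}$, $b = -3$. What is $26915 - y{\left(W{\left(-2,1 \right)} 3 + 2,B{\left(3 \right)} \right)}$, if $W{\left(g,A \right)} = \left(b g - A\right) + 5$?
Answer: $26627$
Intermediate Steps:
$W{\left(g,A \right)} = 5 - A - 3 g$ ($W{\left(g,A \right)} = \left(- 3 g - A\right) + 5 = \left(- A - 3 g\right) + 5 = 5 - A - 3 g$)
$26915 - y{\left(W{\left(-2,1 \right)} 3 + 2,B{\left(3 \right)} \right)} = 26915 - \left(\left(5 - 1 - -6\right) 3 + 2\right) 3^{2} = 26915 - \left(\left(5 - 1 + 6\right) 3 + 2\right) 9 = 26915 - \left(10 \cdot 3 + 2\right) 9 = 26915 - \left(30 + 2\right) 9 = 26915 - 32 \cdot 9 = 26915 - 288 = 26627$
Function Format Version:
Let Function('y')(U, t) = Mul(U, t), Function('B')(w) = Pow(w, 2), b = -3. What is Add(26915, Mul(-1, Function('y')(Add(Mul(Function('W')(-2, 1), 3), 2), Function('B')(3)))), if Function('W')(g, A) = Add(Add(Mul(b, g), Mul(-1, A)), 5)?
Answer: 26627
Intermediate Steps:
Function('W')(g, A) = Add(5, Mul(-1, A), Mul(-3, g)) (Function('W')(g, A) = Add(Add(Mul(-3, g), Mul(-1, A)), 5) = Add(Add(Mul(-1, A), Mul(-3, g)), 5) = Add(5, Mul(-1, A), Mul(-3, g)))
Add(26915, Mul(-1, Function('y')(Add(Mul(Function('W')(-2, 1), 3), 2), Function('B')(3)))) = Add(26915, Mul(-1, Mul(Add(Mul(Add(5, Mul(-1, 1), Mul(-3, -2)), 3), 2), Pow(3, 2)))) = Add(26915, Mul(-1, Mul(Add(Mul(Add(5, -1, 6), 3), 2), 9))) = Add(26915, Mul(-1, Mul(Add(Mul(10, 3), 2), 9))) = Add(26915, Mul(-1, Mul(Add(30, 2), 9))) = Add(26915, Mul(-1, Mul(32, 9))) = Add(26915, Mul(-1, 288)) = Add(26915, -288) = 26627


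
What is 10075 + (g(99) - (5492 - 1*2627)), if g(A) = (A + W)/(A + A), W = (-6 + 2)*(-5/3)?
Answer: 4283057/594 ≈ 7210.5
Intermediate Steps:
W = 20/3 (W = -(-20)/3 = -4*(-5/3) = 20/3 ≈ 6.6667)
g(A) = (20/3 + A)/(2*A) (g(A) = (A + 20/3)/(A + A) = (20/3 + A)/((2*A)) = (20/3 + A)*(1/(2*A)) = (20/3 + A)/(2*A))
10075 + (g(99) - (5492 - 1*2627)) = 10075 + ((1/6)*(20 + 3*99)/99 - (5492 - 1*2627)) = 10075 + ((1/6)*(1/99)*(20 + 297) - (5492 - 2627)) = 10075 + ((1/6)*(1/99)*317 - 1*2865) = 10075 + (317/594 - 2865) = 10075 - 1701493/594 = 4283057/594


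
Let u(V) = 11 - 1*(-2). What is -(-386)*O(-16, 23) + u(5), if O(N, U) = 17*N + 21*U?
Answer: 81459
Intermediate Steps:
u(V) = 13 (u(V) = 11 + 2 = 13)
-(-386)*O(-16, 23) + u(5) = -(-386)*(17*(-16) + 21*23) + 13 = -(-386)*(-272 + 483) + 13 = -(-386)*211 + 13 = -386*(-211) + 13 = 81446 + 13 = 81459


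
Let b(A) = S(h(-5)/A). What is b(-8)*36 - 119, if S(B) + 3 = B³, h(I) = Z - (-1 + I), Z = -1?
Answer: -30181/128 ≈ -235.79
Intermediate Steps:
h(I) = -I (h(I) = -1 - (-1 + I) = -1 + (1 - I) = -I)
S(B) = -3 + B³
b(A) = -3 + 125/A³ (b(A) = -3 + ((-1*(-5))/A)³ = -3 + (5/A)³ = -3 + 125/A³)
b(-8)*36 - 119 = (-3 + 125/(-8)³)*36 - 119 = (-3 + 125*(-1/512))*36 - 119 = (-3 - 125/512)*36 - 119 = -1661/512*36 - 119 = -14949/128 - 119 = -30181/128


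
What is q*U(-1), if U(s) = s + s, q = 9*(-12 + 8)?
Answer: 72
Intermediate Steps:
q = -36 (q = 9*(-4) = -36)
U(s) = 2*s
q*U(-1) = -72*(-1) = -36*(-2) = 72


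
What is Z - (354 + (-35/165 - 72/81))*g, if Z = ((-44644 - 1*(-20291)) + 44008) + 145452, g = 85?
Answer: 13375948/99 ≈ 1.3511e+5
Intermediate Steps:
Z = 165107 (Z = ((-44644 + 20291) + 44008) + 145452 = (-24353 + 44008) + 145452 = 19655 + 145452 = 165107)
Z - (354 + (-35/165 - 72/81))*g = 165107 - (354 + (-35/165 - 72/81))*85 = 165107 - (354 + (-35*1/165 - 72*1/81))*85 = 165107 - (354 + (-7/33 - 8/9))*85 = 165107 - (354 - 109/99)*85 = 165107 - 34937*85/99 = 165107 - 1*2969645/99 = 165107 - 2969645/99 = 13375948/99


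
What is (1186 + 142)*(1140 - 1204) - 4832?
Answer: -89824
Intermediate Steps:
(1186 + 142)*(1140 - 1204) - 4832 = 1328*(-64) - 4832 = -84992 - 4832 = -89824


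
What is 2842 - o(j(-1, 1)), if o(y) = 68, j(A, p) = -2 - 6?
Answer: 2774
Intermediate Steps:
j(A, p) = -8
2842 - o(j(-1, 1)) = 2842 - 1*68 = 2842 - 68 = 2774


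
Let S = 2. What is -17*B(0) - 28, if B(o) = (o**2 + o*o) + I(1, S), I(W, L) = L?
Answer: -62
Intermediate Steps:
B(o) = 2 + 2*o**2 (B(o) = (o**2 + o*o) + 2 = (o**2 + o**2) + 2 = 2*o**2 + 2 = 2 + 2*o**2)
-17*B(0) - 28 = -17*(2 + 2*0**2) - 28 = -17*(2 + 2*0) - 28 = -17*(2 + 0) - 28 = -17*2 - 28 = -34 - 28 = -62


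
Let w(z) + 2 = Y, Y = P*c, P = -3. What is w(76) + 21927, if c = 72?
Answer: 21709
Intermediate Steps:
Y = -216 (Y = -3*72 = -216)
w(z) = -218 (w(z) = -2 - 216 = -218)
w(76) + 21927 = -218 + 21927 = 21709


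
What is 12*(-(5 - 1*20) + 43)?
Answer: 696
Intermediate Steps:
12*(-(5 - 1*20) + 43) = 12*(-(5 - 20) + 43) = 12*(-1*(-15) + 43) = 12*(15 + 43) = 12*58 = 696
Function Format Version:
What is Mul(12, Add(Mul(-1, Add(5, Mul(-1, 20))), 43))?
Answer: 696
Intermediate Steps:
Mul(12, Add(Mul(-1, Add(5, Mul(-1, 20))), 43)) = Mul(12, Add(Mul(-1, Add(5, -20)), 43)) = Mul(12, Add(Mul(-1, -15), 43)) = Mul(12, Add(15, 43)) = Mul(12, 58) = 696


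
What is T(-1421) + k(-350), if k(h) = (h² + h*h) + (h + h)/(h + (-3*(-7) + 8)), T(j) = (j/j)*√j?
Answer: 78645700/321 + 7*I*√29 ≈ 2.45e+5 + 37.696*I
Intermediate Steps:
T(j) = √j (T(j) = 1*√j = √j)
k(h) = 2*h² + 2*h/(29 + h) (k(h) = (h² + h²) + (2*h)/(h + (21 + 8)) = 2*h² + (2*h)/(h + 29) = 2*h² + (2*h)/(29 + h) = 2*h² + 2*h/(29 + h))
T(-1421) + k(-350) = √(-1421) + 2*(-350)*(1 + (-350)² + 29*(-350))/(29 - 350) = 7*I*√29 + 2*(-350)*(1 + 122500 - 10150)/(-321) = 7*I*√29 + 2*(-350)*(-1/321)*112351 = 7*I*√29 + 78645700/321 = 78645700/321 + 7*I*√29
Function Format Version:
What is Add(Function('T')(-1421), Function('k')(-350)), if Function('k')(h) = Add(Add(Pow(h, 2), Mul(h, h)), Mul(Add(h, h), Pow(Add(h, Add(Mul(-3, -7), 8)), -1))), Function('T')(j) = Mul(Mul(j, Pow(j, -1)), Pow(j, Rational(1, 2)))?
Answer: Add(Rational(78645700, 321), Mul(7, I, Pow(29, Rational(1, 2)))) ≈ Add(2.4500e+5, Mul(37.696, I))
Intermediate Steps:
Function('T')(j) = Pow(j, Rational(1, 2)) (Function('T')(j) = Mul(1, Pow(j, Rational(1, 2))) = Pow(j, Rational(1, 2)))
Function('k')(h) = Add(Mul(2, Pow(h, 2)), Mul(2, h, Pow(Add(29, h), -1))) (Function('k')(h) = Add(Add(Pow(h, 2), Pow(h, 2)), Mul(Mul(2, h), Pow(Add(h, Add(21, 8)), -1))) = Add(Mul(2, Pow(h, 2)), Mul(Mul(2, h), Pow(Add(h, 29), -1))) = Add(Mul(2, Pow(h, 2)), Mul(Mul(2, h), Pow(Add(29, h), -1))) = Add(Mul(2, Pow(h, 2)), Mul(2, h, Pow(Add(29, h), -1))))
Add(Function('T')(-1421), Function('k')(-350)) = Add(Pow(-1421, Rational(1, 2)), Mul(2, -350, Pow(Add(29, -350), -1), Add(1, Pow(-350, 2), Mul(29, -350)))) = Add(Mul(7, I, Pow(29, Rational(1, 2))), Mul(2, -350, Pow(-321, -1), Add(1, 122500, -10150))) = Add(Mul(7, I, Pow(29, Rational(1, 2))), Mul(2, -350, Rational(-1, 321), 112351)) = Add(Mul(7, I, Pow(29, Rational(1, 2))), Rational(78645700, 321)) = Add(Rational(78645700, 321), Mul(7, I, Pow(29, Rational(1, 2))))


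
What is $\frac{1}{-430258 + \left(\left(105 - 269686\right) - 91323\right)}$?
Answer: $- \frac{1}{791162} \approx -1.264 \cdot 10^{-6}$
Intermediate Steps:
$\frac{1}{-430258 + \left(\left(105 - 269686\right) - 91323\right)} = \frac{1}{-430258 - 360904} = \frac{1}{-791162} = - \frac{1}{791162}$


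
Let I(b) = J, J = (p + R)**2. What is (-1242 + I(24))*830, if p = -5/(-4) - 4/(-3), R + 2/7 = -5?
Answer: -3615489545/3528 ≈ -1.0248e+6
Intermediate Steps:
R = -37/7 (R = -2/7 - 5 = -37/7 ≈ -5.2857)
p = 31/12 (p = -5*(-1/4) - 4*(-1/3) = 5/4 + 4/3 = 31/12 ≈ 2.5833)
J = 51529/7056 (J = (31/12 - 37/7)**2 = (-227/84)**2 = 51529/7056 ≈ 7.3029)
I(b) = 51529/7056
(-1242 + I(24))*830 = (-1242 + 51529/7056)*830 = -8712023/7056*830 = -3615489545/3528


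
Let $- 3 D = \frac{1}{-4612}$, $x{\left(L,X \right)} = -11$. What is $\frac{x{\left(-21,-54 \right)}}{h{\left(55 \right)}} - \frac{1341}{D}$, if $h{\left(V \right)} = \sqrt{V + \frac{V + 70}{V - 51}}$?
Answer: $-18554076 - \frac{22 \sqrt{345}}{345} \approx -1.8554 \cdot 10^{7}$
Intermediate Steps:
$D = \frac{1}{13836}$ ($D = - \frac{1}{3 \left(-4612\right)} = \left(- \frac{1}{3}\right) \left(- \frac{1}{4612}\right) = \frac{1}{13836} \approx 7.2275 \cdot 10^{-5}$)
$h{\left(V \right)} = \sqrt{V + \frac{70 + V}{-51 + V}}$
$\frac{x{\left(-21,-54 \right)}}{h{\left(55 \right)}} - \frac{1341}{D} = - \frac{11}{\sqrt{\frac{70 + 55 + 55 \left(-51 + 55\right)}{-51 + 55}}} - 1341 \frac{1}{\frac{1}{13836}} = - \frac{11}{\sqrt{\frac{70 + 55 + 55 \cdot 4}{4}}} - 18554076 = - \frac{11}{\sqrt{\frac{70 + 55 + 220}{4}}} - 18554076 = - \frac{11}{\sqrt{\frac{1}{4} \cdot 345}} - 18554076 = - \frac{11}{\sqrt{\frac{345}{4}}} - 18554076 = - \frac{11}{\frac{1}{2} \sqrt{345}} - 18554076 = - 11 \frac{2 \sqrt{345}}{345} - 18554076 = - \frac{22 \sqrt{345}}{345} - 18554076 = -18554076 - \frac{22 \sqrt{345}}{345}$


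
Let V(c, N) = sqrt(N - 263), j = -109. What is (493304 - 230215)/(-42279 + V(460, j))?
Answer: -3707713277/595838071 - 526178*I*sqrt(93)/1787514213 ≈ -6.2227 - 0.0028387*I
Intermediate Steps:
V(c, N) = sqrt(-263 + N)
(493304 - 230215)/(-42279 + V(460, j)) = (493304 - 230215)/(-42279 + sqrt(-263 - 109)) = 263089/(-42279 + sqrt(-372)) = 263089/(-42279 + 2*I*sqrt(93))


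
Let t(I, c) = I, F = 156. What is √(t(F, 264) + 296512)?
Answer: 2*√74167 ≈ 544.67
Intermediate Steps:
√(t(F, 264) + 296512) = √(156 + 296512) = √296668 = 2*√74167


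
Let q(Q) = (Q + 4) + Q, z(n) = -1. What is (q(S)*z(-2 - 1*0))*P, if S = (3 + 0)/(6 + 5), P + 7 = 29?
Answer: -100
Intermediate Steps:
P = 22 (P = -7 + 29 = 22)
S = 3/11 ≈ 0.27273
q(Q) = 4 + 2*Q (q(Q) = (4 + Q) + Q = 4 + 2*Q)
(q(S)*z(-2 - 1*0))*P = ((4 + 2*(3/11))*(-1))*22 = ((4 + 6/11)*(-1))*22 = ((50/11)*(-1))*22 = -50/11*22 = -100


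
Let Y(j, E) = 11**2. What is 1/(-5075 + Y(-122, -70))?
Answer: -1/4954 ≈ -0.00020186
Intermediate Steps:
Y(j, E) = 121
1/(-5075 + Y(-122, -70)) = 1/(-5075 + 121) = 1/(-4954) = -1/4954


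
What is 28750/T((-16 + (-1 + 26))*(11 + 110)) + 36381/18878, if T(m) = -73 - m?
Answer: -250233889/10968118 ≈ -22.815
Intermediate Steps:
28750/T((-16 + (-1 + 26))*(11 + 110)) + 36381/18878 = 28750/(-73 - (-16 + (-1 + 26))*(11 + 110)) + 36381/18878 = 28750/(-73 - (-16 + 25)*121) + 36381*(1/18878) = 28750/(-73 - 9*121) + 36381/18878 = 28750/(-73 - 1*1089) + 36381/18878 = 28750/(-73 - 1089) + 36381/18878 = 28750/(-1162) + 36381/18878 = 28750*(-1/1162) + 36381/18878 = -14375/581 + 36381/18878 = -250233889/10968118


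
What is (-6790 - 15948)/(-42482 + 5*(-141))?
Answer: 22738/43187 ≈ 0.52650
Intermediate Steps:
(-6790 - 15948)/(-42482 + 5*(-141)) = -22738/(-42482 - 705) = -22738/(-43187) = -22738*(-1/43187) = 22738/43187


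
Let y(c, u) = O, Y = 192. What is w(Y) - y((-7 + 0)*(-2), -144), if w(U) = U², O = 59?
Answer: 36805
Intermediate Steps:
y(c, u) = 59
w(Y) - y((-7 + 0)*(-2), -144) = 192² - 1*59 = 36864 - 59 = 36805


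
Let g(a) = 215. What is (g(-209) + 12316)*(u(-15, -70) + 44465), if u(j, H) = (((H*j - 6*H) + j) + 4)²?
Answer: 27231692526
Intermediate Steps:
u(j, H) = (4 + j - 6*H + H*j)² (u(j, H) = (((-6*H + H*j) + j) + 4)² = ((j - 6*H + H*j) + 4)² = (4 + j - 6*H + H*j)²)
(g(-209) + 12316)*(u(-15, -70) + 44465) = (215 + 12316)*((4 - 15 - 6*(-70) - 70*(-15))² + 44465) = 12531*((4 - 15 + 420 + 1050)² + 44465) = 12531*(1459² + 44465) = 12531*(2128681 + 44465) = 12531*2173146 = 27231692526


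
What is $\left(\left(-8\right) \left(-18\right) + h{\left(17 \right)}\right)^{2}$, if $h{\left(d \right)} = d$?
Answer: $25921$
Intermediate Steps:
$\left(\left(-8\right) \left(-18\right) + h{\left(17 \right)}\right)^{2} = \left(\left(-8\right) \left(-18\right) + 17\right)^{2} = \left(144 + 17\right)^{2} = 161^{2} = 25921$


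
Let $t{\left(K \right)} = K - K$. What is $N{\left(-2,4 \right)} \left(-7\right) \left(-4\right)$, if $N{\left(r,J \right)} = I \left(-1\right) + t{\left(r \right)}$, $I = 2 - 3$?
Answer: $28$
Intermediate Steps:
$t{\left(K \right)} = 0$
$I = -1$
$N{\left(r,J \right)} = 1$ ($N{\left(r,J \right)} = \left(-1\right) \left(-1\right) + 0 = 1 + 0 = 1$)
$N{\left(-2,4 \right)} \left(-7\right) \left(-4\right) = 1 \left(-7\right) \left(-4\right) = \left(-7\right) \left(-4\right) = 28$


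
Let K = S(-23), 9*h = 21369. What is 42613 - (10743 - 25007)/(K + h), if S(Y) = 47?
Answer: 38697953/908 ≈ 42619.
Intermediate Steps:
h = 7123/3 (h = (⅑)*21369 = 7123/3 ≈ 2374.3)
K = 47
42613 - (10743 - 25007)/(K + h) = 42613 - (10743 - 25007)/(47 + 7123/3) = 42613 - (-14264)/7264/3 = 42613 - (-14264)*3/7264 = 42613 - 1*(-5349/908) = 42613 + 5349/908 = 38697953/908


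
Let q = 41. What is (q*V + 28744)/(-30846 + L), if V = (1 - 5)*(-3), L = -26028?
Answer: -14618/28437 ≈ -0.51405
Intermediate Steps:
V = 12 (V = -4*(-3) = 12)
(q*V + 28744)/(-30846 + L) = (41*12 + 28744)/(-30846 - 26028) = (492 + 28744)/(-56874) = 29236*(-1/56874) = -14618/28437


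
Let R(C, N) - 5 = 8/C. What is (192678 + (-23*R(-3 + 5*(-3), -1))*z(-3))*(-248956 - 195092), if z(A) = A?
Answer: -85697859632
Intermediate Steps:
R(C, N) = 5 + 8/C
(192678 + (-23*R(-3 + 5*(-3), -1))*z(-3))*(-248956 - 195092) = (192678 - 23*(5 + 8/(-3 + 5*(-3)))*(-3))*(-248956 - 195092) = (192678 - 23*(5 + 8/(-3 - 15))*(-3))*(-444048) = (192678 - 23*(5 + 8/(-18))*(-3))*(-444048) = (192678 - 23*(5 + 8*(-1/18))*(-3))*(-444048) = (192678 - 23*(5 - 4/9)*(-3))*(-444048) = (192678 - 23*41/9*(-3))*(-444048) = (192678 - 943/9*(-3))*(-444048) = (192678 + 943/3)*(-444048) = (578977/3)*(-444048) = -85697859632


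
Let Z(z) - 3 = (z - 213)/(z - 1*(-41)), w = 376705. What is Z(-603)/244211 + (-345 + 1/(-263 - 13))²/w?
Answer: 88892277634317973/281315104175849040 ≈ 0.31599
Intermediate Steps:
Z(z) = 3 + (-213 + z)/(41 + z) (Z(z) = 3 + (z - 213)/(z - 1*(-41)) = 3 + (-213 + z)/(z + 41) = 3 + (-213 + z)/(41 + z))
Z(-603)/244211 + (-345 + 1/(-263 - 13))²/w = (2*(-45 + 2*(-603))/(41 - 603))/244211 + (-345 + 1/(-263 - 13))²/376705 = (2*(-45 - 1206)/(-562))*(1/244211) + (-345 + 1/(-276))²*(1/376705) = (2*(-1/562)*(-1251))*(1/244211) + (-345 - 1/276)²*(1/376705) = (1251/281)*(1/244211) + (-95221/276)²*(1/376705) = 1251/68623291 + (9067038841/76176)*(1/376705) = 1251/68623291 + 1295291263/4099411440 = 88892277634317973/281315104175849040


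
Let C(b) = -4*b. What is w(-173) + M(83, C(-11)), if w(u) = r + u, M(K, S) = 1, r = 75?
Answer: -97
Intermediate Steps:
w(u) = 75 + u
w(-173) + M(83, C(-11)) = (75 - 173) + 1 = -98 + 1 = -97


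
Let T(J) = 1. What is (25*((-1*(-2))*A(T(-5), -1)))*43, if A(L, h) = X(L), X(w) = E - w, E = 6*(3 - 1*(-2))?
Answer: 62350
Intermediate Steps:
E = 30 (E = 6*(3 + 2) = 6*5 = 30)
X(w) = 30 - w
A(L, h) = 30 - L
(25*((-1*(-2))*A(T(-5), -1)))*43 = (25*((-1*(-2))*(30 - 1*1)))*43 = (25*(2*(30 - 1)))*43 = (25*(2*29))*43 = (25*58)*43 = 1450*43 = 62350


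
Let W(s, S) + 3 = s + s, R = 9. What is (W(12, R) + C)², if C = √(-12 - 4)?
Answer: 425 + 168*I ≈ 425.0 + 168.0*I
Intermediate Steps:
W(s, S) = -3 + 2*s (W(s, S) = -3 + (s + s) = -3 + 2*s)
C = 4*I (C = √(-16) = 4*I ≈ 4.0*I)
(W(12, R) + C)² = ((-3 + 2*12) + 4*I)² = ((-3 + 24) + 4*I)² = (21 + 4*I)²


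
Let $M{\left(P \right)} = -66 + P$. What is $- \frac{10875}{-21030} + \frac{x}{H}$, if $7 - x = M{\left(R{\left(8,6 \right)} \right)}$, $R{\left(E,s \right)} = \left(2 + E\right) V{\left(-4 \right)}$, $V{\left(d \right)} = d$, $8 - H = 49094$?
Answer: $\frac{8857231}{17204643} \approx 0.51482$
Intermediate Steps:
$H = -49086$ ($H = 8 - 49094 = -49086$)
$R{\left(E,s \right)} = -8 - 4 E$ ($R{\left(E,s \right)} = \left(2 + E\right) \left(-4\right) = -8 - 4 E$)
$x = 113$ ($x = 7 - \left(-66 - 40\right) = 7 - -106 = 7 + 106 = 113$)
$- \frac{10875}{-21030} + \frac{x}{H} = - \frac{10875}{-21030} + \frac{113}{-49086} = \left(-10875\right) \left(- \frac{1}{21030}\right) + 113 \left(- \frac{1}{49086}\right) = \frac{725}{1402} - \frac{113}{49086} = \frac{8857231}{17204643}$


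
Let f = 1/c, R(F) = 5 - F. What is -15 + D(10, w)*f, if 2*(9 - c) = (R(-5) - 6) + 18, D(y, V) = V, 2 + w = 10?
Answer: -19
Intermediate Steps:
w = 8 (w = -2 + 10 = 8)
c = -2 (c = 9 - (((5 - 1*(-5)) - 6) + 18)/2 = 9 - (((5 + 5) - 6) + 18)/2 = 9 - ((10 - 6) + 18)/2 = 9 - (4 + 18)/2 = 9 - ½*22 = 9 - 11 = -2)
f = -½ (f = 1/(-2) = -½ ≈ -0.50000)
-15 + D(10, w)*f = -15 + 8*(-½) = -15 - 4 = -19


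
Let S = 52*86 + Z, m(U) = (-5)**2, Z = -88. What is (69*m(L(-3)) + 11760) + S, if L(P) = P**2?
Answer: 17869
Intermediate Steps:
m(U) = 25
S = 4384 (S = 52*86 - 88 = 4472 - 88 = 4384)
(69*m(L(-3)) + 11760) + S = (69*25 + 11760) + 4384 = (1725 + 11760) + 4384 = 13485 + 4384 = 17869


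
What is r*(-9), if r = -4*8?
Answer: 288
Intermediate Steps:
r = -32
r*(-9) = -32*(-9) = 288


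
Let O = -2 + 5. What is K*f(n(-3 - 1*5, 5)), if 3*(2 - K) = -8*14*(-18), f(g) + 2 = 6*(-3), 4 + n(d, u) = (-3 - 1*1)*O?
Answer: 13400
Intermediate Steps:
O = 3
n(d, u) = -16 (n(d, u) = -4 + (-3 - 1*1)*3 = -4 + (-3 - 1)*3 = -4 - 4*3 = -4 - 12 = -16)
f(g) = -20 (f(g) = -2 + 6*(-3) = -2 - 18 = -20)
K = -670 (K = 2 - (-8*14)*(-18)/3 = 2 - (-112)*(-18)/3 = 2 - 1/3*2016 = 2 - 672 = -670)
K*f(n(-3 - 1*5, 5)) = -670*(-20) = 13400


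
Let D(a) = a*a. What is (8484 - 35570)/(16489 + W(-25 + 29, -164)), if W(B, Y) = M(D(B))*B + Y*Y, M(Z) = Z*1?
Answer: -27086/43449 ≈ -0.62340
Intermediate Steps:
D(a) = a**2
M(Z) = Z
W(B, Y) = B**3 + Y**2 (W(B, Y) = B**2*B + Y*Y = B**3 + Y**2)
(8484 - 35570)/(16489 + W(-25 + 29, -164)) = (8484 - 35570)/(16489 + ((-25 + 29)**3 + (-164)**2)) = -27086/(16489 + (4**3 + 26896)) = -27086/(16489 + (64 + 26896)) = -27086/(16489 + 26960) = -27086/43449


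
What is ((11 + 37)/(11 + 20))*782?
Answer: 37536/31 ≈ 1210.8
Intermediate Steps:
((11 + 37)/(11 + 20))*782 = (48/31)*782 = 37536/31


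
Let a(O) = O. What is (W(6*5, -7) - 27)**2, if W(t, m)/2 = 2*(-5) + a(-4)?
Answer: 3025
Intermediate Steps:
W(t, m) = -28 (W(t, m) = 2*(2*(-5) - 4) = 2*(-10 - 4) = 2*(-14) = -28)
(W(6*5, -7) - 27)**2 = (-28 - 27)**2 = (-55)**2 = 3025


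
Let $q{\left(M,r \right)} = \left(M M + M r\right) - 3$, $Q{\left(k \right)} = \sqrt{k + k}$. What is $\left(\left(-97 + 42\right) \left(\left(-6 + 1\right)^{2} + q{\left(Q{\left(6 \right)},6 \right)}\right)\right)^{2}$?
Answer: $4803700 + 2468400 \sqrt{3} \approx 9.0791 \cdot 10^{6}$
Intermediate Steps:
$Q{\left(k \right)} = \sqrt{2} \sqrt{k}$ ($Q{\left(k \right)} = \sqrt{2 k} = \sqrt{2} \sqrt{k}$)
$q{\left(M,r \right)} = -3 + M^{2} + M r$ ($q{\left(M,r \right)} = \left(M^{2} + M r\right) - 3 = -3 + M^{2} + M r$)
$\left(\left(-97 + 42\right) \left(\left(-6 + 1\right)^{2} + q{\left(Q{\left(6 \right)},6 \right)}\right)\right)^{2} = \left(\left(-97 + 42\right) \left(\left(-6 + 1\right)^{2} + \left(-3 + \left(\sqrt{2} \sqrt{6}\right)^{2} + \sqrt{2} \sqrt{6} \cdot 6\right)\right)\right)^{2} = \left(- 55 \left(\left(-5\right)^{2} + \left(-3 + \left(2 \sqrt{3}\right)^{2} + 2 \sqrt{3} \cdot 6\right)\right)\right)^{2} = \left(- 55 \left(25 + \left(-3 + 12 + 12 \sqrt{3}\right)\right)\right)^{2} = \left(- 55 \left(25 + \left(9 + 12 \sqrt{3}\right)\right)\right)^{2} = \left(- 55 \left(34 + 12 \sqrt{3}\right)\right)^{2} = \left(-1870 - 660 \sqrt{3}\right)^{2}$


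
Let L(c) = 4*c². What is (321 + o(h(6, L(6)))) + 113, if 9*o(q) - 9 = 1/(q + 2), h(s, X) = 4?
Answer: 23491/54 ≈ 435.02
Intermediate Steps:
o(q) = 1 + 1/(9*(2 + q)) (o(q) = 1 + 1/(9*(q + 2)) = 1 + 1/(9*(2 + q)))
(321 + o(h(6, L(6)))) + 113 = (321 + (19/9 + 4)/(2 + 4)) + 113 = (321 + (55/9)/6) + 113 = (321 + (⅙)*(55/9)) + 113 = (321 + 55/54) + 113 = 17389/54 + 113 = 23491/54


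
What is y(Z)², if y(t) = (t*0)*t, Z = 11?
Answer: 0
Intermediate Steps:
y(t) = 0 (y(t) = 0*t = 0)
y(Z)² = 0² = 0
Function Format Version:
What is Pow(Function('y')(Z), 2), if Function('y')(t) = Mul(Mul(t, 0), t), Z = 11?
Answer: 0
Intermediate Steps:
Function('y')(t) = 0 (Function('y')(t) = Mul(0, t) = 0)
Pow(Function('y')(Z), 2) = Pow(0, 2) = 0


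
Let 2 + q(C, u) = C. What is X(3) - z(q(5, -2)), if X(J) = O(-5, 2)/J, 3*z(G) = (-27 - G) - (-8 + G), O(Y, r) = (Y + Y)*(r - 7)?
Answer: 25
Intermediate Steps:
O(Y, r) = 2*Y*(-7 + r) (O(Y, r) = (2*Y)*(-7 + r) = 2*Y*(-7 + r))
q(C, u) = -2 + C
z(G) = -19/3 - 2*G/3 (z(G) = ((-27 - G) - (-8 + G))/3 = ((-27 - G) + (8 - G))/3 = (-19 - 2*G)/3 = -19/3 - 2*G/3)
X(J) = 50/J (X(J) = (2*(-5)*(-7 + 2))/J = (2*(-5)*(-5))/J = 50/J)
X(3) - z(q(5, -2)) = 50/3 - (-19/3 - 2*(-2 + 5)/3) = 50*(⅓) - (-19/3 - ⅔*3) = 50/3 - (-19/3 - 2) = 50/3 - 1*(-25/3) = 50/3 + 25/3 = 25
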